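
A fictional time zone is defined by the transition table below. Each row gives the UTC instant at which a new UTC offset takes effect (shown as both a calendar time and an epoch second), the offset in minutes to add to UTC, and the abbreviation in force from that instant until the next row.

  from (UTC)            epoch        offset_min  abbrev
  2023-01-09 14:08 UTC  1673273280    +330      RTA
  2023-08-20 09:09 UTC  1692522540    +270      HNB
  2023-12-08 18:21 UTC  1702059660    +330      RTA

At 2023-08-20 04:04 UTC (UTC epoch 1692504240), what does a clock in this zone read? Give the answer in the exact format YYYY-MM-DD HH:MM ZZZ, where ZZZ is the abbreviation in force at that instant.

Query: 2023-08-20 04:04 UTC
Rule 1/3 (RTA, +05:30): 2023-01-09 14:08 UTC ≤ query < 2023-08-20 09:09 UTC
4·60 + 4 + 330 = 574 min
574 = 0·1440 + 574; 574 = 9·60 + 34 → 09:34, same day
→ 2023-08-20 09:34 RTA

2023-08-20 09:34 RTA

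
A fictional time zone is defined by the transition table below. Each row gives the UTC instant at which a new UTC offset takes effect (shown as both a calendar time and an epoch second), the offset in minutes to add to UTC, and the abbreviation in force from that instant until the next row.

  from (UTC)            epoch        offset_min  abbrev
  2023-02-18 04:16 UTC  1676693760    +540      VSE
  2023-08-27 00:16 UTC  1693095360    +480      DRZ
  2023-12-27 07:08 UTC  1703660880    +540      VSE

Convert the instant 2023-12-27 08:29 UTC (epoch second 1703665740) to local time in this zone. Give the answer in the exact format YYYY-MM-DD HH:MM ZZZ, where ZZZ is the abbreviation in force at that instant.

Query: 2023-12-27 08:29 UTC
Rule 3/3 (VSE, +09:00): 2023-12-27 07:08 UTC ≤ query < +∞
8·60 + 29 + 540 = 1049 min
1049 = 0·1440 + 1049; 1049 = 17·60 + 29 → 17:29, same day
→ 2023-12-27 17:29 VSE

2023-12-27 17:29 VSE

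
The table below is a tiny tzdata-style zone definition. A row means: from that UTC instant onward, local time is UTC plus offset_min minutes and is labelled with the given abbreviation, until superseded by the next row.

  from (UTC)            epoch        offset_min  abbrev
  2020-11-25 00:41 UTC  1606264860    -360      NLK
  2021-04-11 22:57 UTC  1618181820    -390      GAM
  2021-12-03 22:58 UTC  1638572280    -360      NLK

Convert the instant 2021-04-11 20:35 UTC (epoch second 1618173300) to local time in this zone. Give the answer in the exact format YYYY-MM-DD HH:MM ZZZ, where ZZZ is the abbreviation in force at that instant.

Query: 2021-04-11 20:35 UTC
Rule 1/3 (NLK, -06:00): 2020-11-25 00:41 UTC ≤ query < 2021-04-11 22:57 UTC
20·60 + 35 - 360 = 875 min
875 = 0·1440 + 875; 875 = 14·60 + 35 → 14:35, same day
→ 2021-04-11 14:35 NLK

2021-04-11 14:35 NLK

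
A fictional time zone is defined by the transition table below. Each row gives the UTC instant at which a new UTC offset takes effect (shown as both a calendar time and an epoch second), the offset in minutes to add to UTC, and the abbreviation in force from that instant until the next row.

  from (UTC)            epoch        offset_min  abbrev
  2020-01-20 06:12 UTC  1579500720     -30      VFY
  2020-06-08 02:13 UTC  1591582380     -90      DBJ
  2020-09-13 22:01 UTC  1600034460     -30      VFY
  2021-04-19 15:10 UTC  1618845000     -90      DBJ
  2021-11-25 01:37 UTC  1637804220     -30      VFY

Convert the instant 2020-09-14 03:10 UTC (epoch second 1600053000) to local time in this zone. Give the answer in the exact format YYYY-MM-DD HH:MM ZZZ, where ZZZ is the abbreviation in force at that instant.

2020-09-14 02:40 VFY

Query: 2020-09-14 03:10 UTC
Rule 3/5 (VFY, -00:30): 2020-09-13 22:01 UTC ≤ query < 2021-04-19 15:10 UTC
3·60 + 10 - 30 = 160 min
160 = 0·1440 + 160; 160 = 2·60 + 40 → 02:40, same day
→ 2020-09-14 02:40 VFY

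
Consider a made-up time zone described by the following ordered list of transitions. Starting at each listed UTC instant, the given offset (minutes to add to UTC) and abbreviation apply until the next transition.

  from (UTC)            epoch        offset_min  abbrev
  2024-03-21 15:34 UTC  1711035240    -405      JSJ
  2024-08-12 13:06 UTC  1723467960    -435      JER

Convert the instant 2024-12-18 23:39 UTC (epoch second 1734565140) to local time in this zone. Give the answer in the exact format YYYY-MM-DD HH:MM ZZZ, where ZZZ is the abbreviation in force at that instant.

Query: 2024-12-18 23:39 UTC
Rule 2/2 (JER, -07:15): 2024-08-12 13:06 UTC ≤ query < +∞
23·60 + 39 - 435 = 984 min
984 = 0·1440 + 984; 984 = 16·60 + 24 → 16:24, same day
→ 2024-12-18 16:24 JER

2024-12-18 16:24 JER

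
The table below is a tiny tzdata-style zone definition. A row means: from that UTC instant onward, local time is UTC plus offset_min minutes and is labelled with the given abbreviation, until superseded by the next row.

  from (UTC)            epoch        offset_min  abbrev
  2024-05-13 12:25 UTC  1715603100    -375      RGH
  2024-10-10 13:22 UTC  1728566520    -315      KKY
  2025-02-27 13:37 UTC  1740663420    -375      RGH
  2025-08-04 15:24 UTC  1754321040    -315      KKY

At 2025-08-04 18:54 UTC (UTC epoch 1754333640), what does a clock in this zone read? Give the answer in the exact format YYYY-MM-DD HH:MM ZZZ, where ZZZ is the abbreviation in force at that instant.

Query: 2025-08-04 18:54 UTC
Rule 4/4 (KKY, -05:15): 2025-08-04 15:24 UTC ≤ query < +∞
18·60 + 54 - 315 = 819 min
819 = 0·1440 + 819; 819 = 13·60 + 39 → 13:39, same day
→ 2025-08-04 13:39 KKY

2025-08-04 13:39 KKY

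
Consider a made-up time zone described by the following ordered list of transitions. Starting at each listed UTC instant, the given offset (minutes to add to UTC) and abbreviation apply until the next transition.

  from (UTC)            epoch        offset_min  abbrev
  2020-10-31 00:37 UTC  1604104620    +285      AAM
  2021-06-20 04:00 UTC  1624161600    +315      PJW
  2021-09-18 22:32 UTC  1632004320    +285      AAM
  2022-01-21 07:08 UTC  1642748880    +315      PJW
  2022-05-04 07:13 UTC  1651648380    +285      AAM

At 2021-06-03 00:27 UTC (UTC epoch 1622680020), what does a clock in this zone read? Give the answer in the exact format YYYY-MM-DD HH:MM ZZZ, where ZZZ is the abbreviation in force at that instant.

Query: 2021-06-03 00:27 UTC
Rule 1/5 (AAM, +04:45): 2020-10-31 00:37 UTC ≤ query < 2021-06-20 04:00 UTC
0·60 + 27 + 285 = 312 min
312 = 0·1440 + 312; 312 = 5·60 + 12 → 05:12, same day
→ 2021-06-03 05:12 AAM

2021-06-03 05:12 AAM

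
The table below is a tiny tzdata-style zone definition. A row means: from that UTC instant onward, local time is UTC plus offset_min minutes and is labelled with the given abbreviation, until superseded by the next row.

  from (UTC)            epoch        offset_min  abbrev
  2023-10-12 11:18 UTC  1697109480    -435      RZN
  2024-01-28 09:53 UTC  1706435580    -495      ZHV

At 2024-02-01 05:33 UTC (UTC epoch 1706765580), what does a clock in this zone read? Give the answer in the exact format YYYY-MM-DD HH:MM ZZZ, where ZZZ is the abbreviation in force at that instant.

2024-01-31 21:18 ZHV

Query: 2024-02-01 05:33 UTC
Rule 2/2 (ZHV, -08:15): 2024-01-28 09:53 UTC ≤ query < +∞
5·60 + 33 - 495 = -162 min
-162 = -1·1440 + 1278; 1278 = 21·60 + 18 → 21:18, 2024-02-01 - 1 day = 2024-01-31
→ 2024-01-31 21:18 ZHV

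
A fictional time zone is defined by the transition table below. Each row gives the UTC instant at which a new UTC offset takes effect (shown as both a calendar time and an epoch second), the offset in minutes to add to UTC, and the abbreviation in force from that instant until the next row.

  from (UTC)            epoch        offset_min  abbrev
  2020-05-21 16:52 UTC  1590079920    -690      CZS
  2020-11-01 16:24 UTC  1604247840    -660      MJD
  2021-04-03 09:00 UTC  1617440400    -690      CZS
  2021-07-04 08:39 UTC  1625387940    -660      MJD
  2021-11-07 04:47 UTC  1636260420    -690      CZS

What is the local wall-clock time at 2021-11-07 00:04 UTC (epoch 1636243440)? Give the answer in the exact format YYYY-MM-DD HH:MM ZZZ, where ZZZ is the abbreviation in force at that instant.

Query: 2021-11-07 00:04 UTC
Rule 4/5 (MJD, -11:00): 2021-07-04 08:39 UTC ≤ query < 2021-11-07 04:47 UTC
0·60 + 4 - 660 = -656 min
-656 = -1·1440 + 784; 784 = 13·60 + 4 → 13:04, 2021-11-07 - 1 day = 2021-11-06
→ 2021-11-06 13:04 MJD

2021-11-06 13:04 MJD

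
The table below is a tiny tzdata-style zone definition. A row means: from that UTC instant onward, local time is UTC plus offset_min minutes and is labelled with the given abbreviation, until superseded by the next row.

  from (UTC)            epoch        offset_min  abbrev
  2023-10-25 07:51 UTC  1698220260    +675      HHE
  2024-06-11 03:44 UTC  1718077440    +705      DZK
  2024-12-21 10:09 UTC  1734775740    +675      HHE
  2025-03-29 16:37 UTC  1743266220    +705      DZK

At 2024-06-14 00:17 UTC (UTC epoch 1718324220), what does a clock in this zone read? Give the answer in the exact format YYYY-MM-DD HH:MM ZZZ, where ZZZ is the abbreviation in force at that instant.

2024-06-14 12:02 DZK

Query: 2024-06-14 00:17 UTC
Rule 2/4 (DZK, +11:45): 2024-06-11 03:44 UTC ≤ query < 2024-12-21 10:09 UTC
0·60 + 17 + 705 = 722 min
722 = 0·1440 + 722; 722 = 12·60 + 2 → 12:02, same day
→ 2024-06-14 12:02 DZK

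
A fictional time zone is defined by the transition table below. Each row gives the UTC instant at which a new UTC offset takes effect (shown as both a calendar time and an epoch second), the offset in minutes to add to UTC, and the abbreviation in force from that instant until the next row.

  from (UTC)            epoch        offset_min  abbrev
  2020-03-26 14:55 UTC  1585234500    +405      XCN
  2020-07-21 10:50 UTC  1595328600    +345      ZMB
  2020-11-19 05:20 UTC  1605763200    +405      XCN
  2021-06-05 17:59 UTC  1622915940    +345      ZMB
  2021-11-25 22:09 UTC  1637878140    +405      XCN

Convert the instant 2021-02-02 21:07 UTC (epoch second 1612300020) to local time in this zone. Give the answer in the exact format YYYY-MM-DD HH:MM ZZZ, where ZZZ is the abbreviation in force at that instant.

2021-02-03 03:52 XCN

Query: 2021-02-02 21:07 UTC
Rule 3/5 (XCN, +06:45): 2020-11-19 05:20 UTC ≤ query < 2021-06-05 17:59 UTC
21·60 + 7 + 405 = 1672 min
1672 = 1·1440 + 232; 232 = 3·60 + 52 → 03:52, 2021-02-02 + 1 day = 2021-02-03
→ 2021-02-03 03:52 XCN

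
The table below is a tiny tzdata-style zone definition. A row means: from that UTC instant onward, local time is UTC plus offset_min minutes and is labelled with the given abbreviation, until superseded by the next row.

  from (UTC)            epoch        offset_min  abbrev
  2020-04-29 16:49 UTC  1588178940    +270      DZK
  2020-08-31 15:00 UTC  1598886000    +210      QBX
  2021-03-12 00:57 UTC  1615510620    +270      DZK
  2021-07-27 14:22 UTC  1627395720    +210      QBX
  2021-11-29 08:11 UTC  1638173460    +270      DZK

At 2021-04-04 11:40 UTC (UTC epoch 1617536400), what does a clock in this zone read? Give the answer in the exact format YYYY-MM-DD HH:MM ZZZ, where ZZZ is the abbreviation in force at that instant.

Query: 2021-04-04 11:40 UTC
Rule 3/5 (DZK, +04:30): 2021-03-12 00:57 UTC ≤ query < 2021-07-27 14:22 UTC
11·60 + 40 + 270 = 970 min
970 = 0·1440 + 970; 970 = 16·60 + 10 → 16:10, same day
→ 2021-04-04 16:10 DZK

2021-04-04 16:10 DZK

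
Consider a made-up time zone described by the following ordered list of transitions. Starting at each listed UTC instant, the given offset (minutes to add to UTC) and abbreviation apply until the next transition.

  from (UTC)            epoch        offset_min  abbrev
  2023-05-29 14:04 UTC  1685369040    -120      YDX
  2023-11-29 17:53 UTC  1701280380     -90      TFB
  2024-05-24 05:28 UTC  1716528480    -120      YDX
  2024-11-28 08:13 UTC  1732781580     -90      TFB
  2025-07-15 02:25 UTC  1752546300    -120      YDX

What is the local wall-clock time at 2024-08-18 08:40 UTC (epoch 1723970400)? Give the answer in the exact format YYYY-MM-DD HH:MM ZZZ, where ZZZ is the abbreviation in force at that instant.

Query: 2024-08-18 08:40 UTC
Rule 3/5 (YDX, -02:00): 2024-05-24 05:28 UTC ≤ query < 2024-11-28 08:13 UTC
8·60 + 40 - 120 = 400 min
400 = 0·1440 + 400; 400 = 6·60 + 40 → 06:40, same day
→ 2024-08-18 06:40 YDX

2024-08-18 06:40 YDX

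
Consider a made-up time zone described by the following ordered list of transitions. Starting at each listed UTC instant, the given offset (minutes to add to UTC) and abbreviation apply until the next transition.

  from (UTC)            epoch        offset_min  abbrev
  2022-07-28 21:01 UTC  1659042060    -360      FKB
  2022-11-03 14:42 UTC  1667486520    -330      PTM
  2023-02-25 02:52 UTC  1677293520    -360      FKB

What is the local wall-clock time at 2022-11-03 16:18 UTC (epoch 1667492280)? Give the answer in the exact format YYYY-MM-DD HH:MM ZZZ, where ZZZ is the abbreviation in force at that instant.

2022-11-03 10:48 PTM

Query: 2022-11-03 16:18 UTC
Rule 2/3 (PTM, -05:30): 2022-11-03 14:42 UTC ≤ query < 2023-02-25 02:52 UTC
16·60 + 18 - 330 = 648 min
648 = 0·1440 + 648; 648 = 10·60 + 48 → 10:48, same day
→ 2022-11-03 10:48 PTM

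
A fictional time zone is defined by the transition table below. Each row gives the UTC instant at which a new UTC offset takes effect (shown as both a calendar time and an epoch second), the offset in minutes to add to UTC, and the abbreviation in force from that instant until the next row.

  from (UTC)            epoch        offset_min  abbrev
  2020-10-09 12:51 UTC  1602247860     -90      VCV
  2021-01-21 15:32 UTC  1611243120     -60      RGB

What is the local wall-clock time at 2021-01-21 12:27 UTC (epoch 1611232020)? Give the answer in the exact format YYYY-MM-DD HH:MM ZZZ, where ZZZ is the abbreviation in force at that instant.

Query: 2021-01-21 12:27 UTC
Rule 1/2 (VCV, -01:30): 2020-10-09 12:51 UTC ≤ query < 2021-01-21 15:32 UTC
12·60 + 27 - 90 = 657 min
657 = 0·1440 + 657; 657 = 10·60 + 57 → 10:57, same day
→ 2021-01-21 10:57 VCV

2021-01-21 10:57 VCV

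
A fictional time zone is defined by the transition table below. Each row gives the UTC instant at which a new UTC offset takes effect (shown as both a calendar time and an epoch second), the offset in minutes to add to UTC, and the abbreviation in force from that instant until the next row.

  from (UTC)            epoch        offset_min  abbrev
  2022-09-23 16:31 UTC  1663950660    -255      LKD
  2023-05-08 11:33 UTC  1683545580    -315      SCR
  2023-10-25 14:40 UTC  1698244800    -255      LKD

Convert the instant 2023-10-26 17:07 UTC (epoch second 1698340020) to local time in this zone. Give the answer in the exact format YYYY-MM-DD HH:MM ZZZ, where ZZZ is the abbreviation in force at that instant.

Query: 2023-10-26 17:07 UTC
Rule 3/3 (LKD, -04:15): 2023-10-25 14:40 UTC ≤ query < +∞
17·60 + 7 - 255 = 772 min
772 = 0·1440 + 772; 772 = 12·60 + 52 → 12:52, same day
→ 2023-10-26 12:52 LKD

2023-10-26 12:52 LKD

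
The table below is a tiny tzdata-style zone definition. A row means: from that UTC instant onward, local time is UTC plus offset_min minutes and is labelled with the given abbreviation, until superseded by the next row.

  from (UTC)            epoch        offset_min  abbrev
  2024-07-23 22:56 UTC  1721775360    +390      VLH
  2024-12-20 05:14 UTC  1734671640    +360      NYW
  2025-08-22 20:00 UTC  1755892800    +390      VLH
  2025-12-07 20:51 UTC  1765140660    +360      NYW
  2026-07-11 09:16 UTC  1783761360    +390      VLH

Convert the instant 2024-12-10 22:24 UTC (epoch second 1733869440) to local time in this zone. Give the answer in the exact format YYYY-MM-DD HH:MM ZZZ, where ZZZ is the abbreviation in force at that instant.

2024-12-11 04:54 VLH

Query: 2024-12-10 22:24 UTC
Rule 1/5 (VLH, +06:30): 2024-07-23 22:56 UTC ≤ query < 2024-12-20 05:14 UTC
22·60 + 24 + 390 = 1734 min
1734 = 1·1440 + 294; 294 = 4·60 + 54 → 04:54, 2024-12-10 + 1 day = 2024-12-11
→ 2024-12-11 04:54 VLH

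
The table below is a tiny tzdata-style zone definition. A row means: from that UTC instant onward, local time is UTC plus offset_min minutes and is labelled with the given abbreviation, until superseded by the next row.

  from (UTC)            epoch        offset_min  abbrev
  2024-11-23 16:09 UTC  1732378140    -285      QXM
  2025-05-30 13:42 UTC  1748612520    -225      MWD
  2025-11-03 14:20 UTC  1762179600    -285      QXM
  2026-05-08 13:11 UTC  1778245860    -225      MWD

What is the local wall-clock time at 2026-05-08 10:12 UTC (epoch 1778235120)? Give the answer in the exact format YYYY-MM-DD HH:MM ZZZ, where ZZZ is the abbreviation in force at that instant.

Query: 2026-05-08 10:12 UTC
Rule 3/4 (QXM, -04:45): 2025-11-03 14:20 UTC ≤ query < 2026-05-08 13:11 UTC
10·60 + 12 - 285 = 327 min
327 = 0·1440 + 327; 327 = 5·60 + 27 → 05:27, same day
→ 2026-05-08 05:27 QXM

2026-05-08 05:27 QXM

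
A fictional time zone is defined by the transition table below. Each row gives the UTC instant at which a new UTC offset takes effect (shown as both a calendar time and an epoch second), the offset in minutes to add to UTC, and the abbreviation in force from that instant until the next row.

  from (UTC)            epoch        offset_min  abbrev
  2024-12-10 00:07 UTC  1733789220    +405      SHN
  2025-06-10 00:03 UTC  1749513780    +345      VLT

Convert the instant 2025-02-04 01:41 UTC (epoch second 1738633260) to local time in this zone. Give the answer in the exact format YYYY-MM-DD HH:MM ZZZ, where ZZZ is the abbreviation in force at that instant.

2025-02-04 08:26 SHN

Query: 2025-02-04 01:41 UTC
Rule 1/2 (SHN, +06:45): 2024-12-10 00:07 UTC ≤ query < 2025-06-10 00:03 UTC
1·60 + 41 + 405 = 506 min
506 = 0·1440 + 506; 506 = 8·60 + 26 → 08:26, same day
→ 2025-02-04 08:26 SHN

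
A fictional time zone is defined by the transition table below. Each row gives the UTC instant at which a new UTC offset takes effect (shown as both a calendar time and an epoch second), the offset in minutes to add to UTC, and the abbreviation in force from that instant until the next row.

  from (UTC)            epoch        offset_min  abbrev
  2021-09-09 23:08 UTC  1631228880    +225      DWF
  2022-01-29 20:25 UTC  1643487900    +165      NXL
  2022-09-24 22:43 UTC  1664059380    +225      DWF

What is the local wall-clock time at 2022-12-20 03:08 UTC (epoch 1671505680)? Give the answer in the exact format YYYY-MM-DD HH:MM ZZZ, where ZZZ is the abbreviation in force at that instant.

2022-12-20 06:53 DWF

Query: 2022-12-20 03:08 UTC
Rule 3/3 (DWF, +03:45): 2022-09-24 22:43 UTC ≤ query < +∞
3·60 + 8 + 225 = 413 min
413 = 0·1440 + 413; 413 = 6·60 + 53 → 06:53, same day
→ 2022-12-20 06:53 DWF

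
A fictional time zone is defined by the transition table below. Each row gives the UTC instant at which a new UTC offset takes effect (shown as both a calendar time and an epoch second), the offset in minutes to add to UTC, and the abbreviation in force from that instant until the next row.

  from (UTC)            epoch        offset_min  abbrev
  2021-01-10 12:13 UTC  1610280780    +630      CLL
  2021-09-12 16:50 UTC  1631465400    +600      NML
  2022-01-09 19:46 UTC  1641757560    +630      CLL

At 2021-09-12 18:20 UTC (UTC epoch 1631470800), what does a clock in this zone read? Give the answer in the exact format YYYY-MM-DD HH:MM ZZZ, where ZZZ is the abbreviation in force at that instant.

Query: 2021-09-12 18:20 UTC
Rule 2/3 (NML, +10:00): 2021-09-12 16:50 UTC ≤ query < 2022-01-09 19:46 UTC
18·60 + 20 + 600 = 1700 min
1700 = 1·1440 + 260; 260 = 4·60 + 20 → 04:20, 2021-09-12 + 1 day = 2021-09-13
→ 2021-09-13 04:20 NML

2021-09-13 04:20 NML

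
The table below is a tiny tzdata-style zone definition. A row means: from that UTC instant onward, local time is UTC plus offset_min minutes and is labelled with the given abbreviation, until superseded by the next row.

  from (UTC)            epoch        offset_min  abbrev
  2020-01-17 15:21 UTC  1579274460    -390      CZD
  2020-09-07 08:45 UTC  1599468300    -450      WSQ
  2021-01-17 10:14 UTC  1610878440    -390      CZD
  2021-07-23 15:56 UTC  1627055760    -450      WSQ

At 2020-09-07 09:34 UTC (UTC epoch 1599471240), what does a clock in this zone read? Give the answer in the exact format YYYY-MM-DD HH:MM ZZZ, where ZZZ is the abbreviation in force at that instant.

2020-09-07 02:04 WSQ

Query: 2020-09-07 09:34 UTC
Rule 2/4 (WSQ, -07:30): 2020-09-07 08:45 UTC ≤ query < 2021-01-17 10:14 UTC
9·60 + 34 - 450 = 124 min
124 = 0·1440 + 124; 124 = 2·60 + 4 → 02:04, same day
→ 2020-09-07 02:04 WSQ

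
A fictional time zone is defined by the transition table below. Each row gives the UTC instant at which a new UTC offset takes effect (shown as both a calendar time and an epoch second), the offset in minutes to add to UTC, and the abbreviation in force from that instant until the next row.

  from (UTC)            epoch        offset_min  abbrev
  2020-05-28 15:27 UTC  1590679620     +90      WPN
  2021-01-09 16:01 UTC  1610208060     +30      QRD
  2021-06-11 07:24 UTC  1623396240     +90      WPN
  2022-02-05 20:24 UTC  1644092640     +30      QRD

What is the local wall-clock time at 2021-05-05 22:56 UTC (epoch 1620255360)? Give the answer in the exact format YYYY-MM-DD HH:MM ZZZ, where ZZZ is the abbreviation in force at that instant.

2021-05-05 23:26 QRD

Query: 2021-05-05 22:56 UTC
Rule 2/4 (QRD, +00:30): 2021-01-09 16:01 UTC ≤ query < 2021-06-11 07:24 UTC
22·60 + 56 + 30 = 1406 min
1406 = 0·1440 + 1406; 1406 = 23·60 + 26 → 23:26, same day
→ 2021-05-05 23:26 QRD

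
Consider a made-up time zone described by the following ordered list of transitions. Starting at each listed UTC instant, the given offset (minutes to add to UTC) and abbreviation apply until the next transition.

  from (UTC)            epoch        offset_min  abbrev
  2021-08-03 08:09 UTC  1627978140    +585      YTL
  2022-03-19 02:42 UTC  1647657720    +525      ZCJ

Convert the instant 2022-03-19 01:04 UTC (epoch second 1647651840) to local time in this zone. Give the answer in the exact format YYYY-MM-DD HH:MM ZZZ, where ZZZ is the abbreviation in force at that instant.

2022-03-19 10:49 YTL

Query: 2022-03-19 01:04 UTC
Rule 1/2 (YTL, +09:45): 2021-08-03 08:09 UTC ≤ query < 2022-03-19 02:42 UTC
1·60 + 4 + 585 = 649 min
649 = 0·1440 + 649; 649 = 10·60 + 49 → 10:49, same day
→ 2022-03-19 10:49 YTL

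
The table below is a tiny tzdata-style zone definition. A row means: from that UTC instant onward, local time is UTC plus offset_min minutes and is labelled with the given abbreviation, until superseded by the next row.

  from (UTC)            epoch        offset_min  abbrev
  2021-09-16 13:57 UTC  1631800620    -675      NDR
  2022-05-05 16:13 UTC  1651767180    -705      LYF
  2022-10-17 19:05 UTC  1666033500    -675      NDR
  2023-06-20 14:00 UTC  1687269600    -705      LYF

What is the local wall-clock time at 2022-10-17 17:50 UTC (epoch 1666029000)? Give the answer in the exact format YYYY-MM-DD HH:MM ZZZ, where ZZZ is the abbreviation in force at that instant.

2022-10-17 06:05 LYF

Query: 2022-10-17 17:50 UTC
Rule 2/4 (LYF, -11:45): 2022-05-05 16:13 UTC ≤ query < 2022-10-17 19:05 UTC
17·60 + 50 - 705 = 365 min
365 = 0·1440 + 365; 365 = 6·60 + 5 → 06:05, same day
→ 2022-10-17 06:05 LYF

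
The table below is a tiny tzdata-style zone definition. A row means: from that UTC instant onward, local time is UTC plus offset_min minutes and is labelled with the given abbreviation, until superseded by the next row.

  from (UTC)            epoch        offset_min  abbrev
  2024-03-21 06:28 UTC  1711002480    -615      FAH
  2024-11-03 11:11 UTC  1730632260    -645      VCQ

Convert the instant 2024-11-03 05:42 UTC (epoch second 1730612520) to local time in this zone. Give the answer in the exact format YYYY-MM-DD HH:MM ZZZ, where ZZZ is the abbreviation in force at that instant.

Query: 2024-11-03 05:42 UTC
Rule 1/2 (FAH, -10:15): 2024-03-21 06:28 UTC ≤ query < 2024-11-03 11:11 UTC
5·60 + 42 - 615 = -273 min
-273 = -1·1440 + 1167; 1167 = 19·60 + 27 → 19:27, 2024-11-03 - 1 day = 2024-11-02
→ 2024-11-02 19:27 FAH

2024-11-02 19:27 FAH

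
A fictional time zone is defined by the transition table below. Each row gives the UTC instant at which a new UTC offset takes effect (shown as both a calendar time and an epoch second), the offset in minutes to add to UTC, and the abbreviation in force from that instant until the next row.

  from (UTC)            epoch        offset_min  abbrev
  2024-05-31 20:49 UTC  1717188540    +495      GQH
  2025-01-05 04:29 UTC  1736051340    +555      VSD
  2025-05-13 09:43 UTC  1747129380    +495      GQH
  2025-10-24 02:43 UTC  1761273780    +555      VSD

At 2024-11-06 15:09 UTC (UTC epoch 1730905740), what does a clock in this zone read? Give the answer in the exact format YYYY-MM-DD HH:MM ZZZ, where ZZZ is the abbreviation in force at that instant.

Query: 2024-11-06 15:09 UTC
Rule 1/4 (GQH, +08:15): 2024-05-31 20:49 UTC ≤ query < 2025-01-05 04:29 UTC
15·60 + 9 + 495 = 1404 min
1404 = 0·1440 + 1404; 1404 = 23·60 + 24 → 23:24, same day
→ 2024-11-06 23:24 GQH

2024-11-06 23:24 GQH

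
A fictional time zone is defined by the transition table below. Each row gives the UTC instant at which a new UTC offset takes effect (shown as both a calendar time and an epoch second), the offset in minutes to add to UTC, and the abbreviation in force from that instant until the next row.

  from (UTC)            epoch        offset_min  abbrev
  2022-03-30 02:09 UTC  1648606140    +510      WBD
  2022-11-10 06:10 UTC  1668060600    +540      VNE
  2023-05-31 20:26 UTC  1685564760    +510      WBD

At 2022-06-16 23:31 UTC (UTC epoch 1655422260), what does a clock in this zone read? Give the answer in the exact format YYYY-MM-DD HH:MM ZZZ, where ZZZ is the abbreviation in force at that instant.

Query: 2022-06-16 23:31 UTC
Rule 1/3 (WBD, +08:30): 2022-03-30 02:09 UTC ≤ query < 2022-11-10 06:10 UTC
23·60 + 31 + 510 = 1921 min
1921 = 1·1440 + 481; 481 = 8·60 + 1 → 08:01, 2022-06-16 + 1 day = 2022-06-17
→ 2022-06-17 08:01 WBD

2022-06-17 08:01 WBD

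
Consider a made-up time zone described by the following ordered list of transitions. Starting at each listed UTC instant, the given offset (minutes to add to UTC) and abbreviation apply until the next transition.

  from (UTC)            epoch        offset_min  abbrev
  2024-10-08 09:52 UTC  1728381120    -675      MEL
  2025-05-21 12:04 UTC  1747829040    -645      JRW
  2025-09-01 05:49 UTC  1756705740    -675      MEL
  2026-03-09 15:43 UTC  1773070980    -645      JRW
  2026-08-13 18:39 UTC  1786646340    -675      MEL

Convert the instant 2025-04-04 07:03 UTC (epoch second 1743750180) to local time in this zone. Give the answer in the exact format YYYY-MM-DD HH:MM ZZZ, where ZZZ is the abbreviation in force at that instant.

2025-04-03 19:48 MEL

Query: 2025-04-04 07:03 UTC
Rule 1/5 (MEL, -11:15): 2024-10-08 09:52 UTC ≤ query < 2025-05-21 12:04 UTC
7·60 + 3 - 675 = -252 min
-252 = -1·1440 + 1188; 1188 = 19·60 + 48 → 19:48, 2025-04-04 - 1 day = 2025-04-03
→ 2025-04-03 19:48 MEL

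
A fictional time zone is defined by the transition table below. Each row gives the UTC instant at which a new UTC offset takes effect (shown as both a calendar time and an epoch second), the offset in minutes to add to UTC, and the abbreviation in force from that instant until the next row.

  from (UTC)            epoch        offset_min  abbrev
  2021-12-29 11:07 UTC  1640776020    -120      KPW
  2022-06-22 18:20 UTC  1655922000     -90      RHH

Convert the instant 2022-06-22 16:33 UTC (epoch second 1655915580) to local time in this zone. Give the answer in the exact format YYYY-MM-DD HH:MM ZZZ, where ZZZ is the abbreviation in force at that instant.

Query: 2022-06-22 16:33 UTC
Rule 1/2 (KPW, -02:00): 2021-12-29 11:07 UTC ≤ query < 2022-06-22 18:20 UTC
16·60 + 33 - 120 = 873 min
873 = 0·1440 + 873; 873 = 14·60 + 33 → 14:33, same day
→ 2022-06-22 14:33 KPW

2022-06-22 14:33 KPW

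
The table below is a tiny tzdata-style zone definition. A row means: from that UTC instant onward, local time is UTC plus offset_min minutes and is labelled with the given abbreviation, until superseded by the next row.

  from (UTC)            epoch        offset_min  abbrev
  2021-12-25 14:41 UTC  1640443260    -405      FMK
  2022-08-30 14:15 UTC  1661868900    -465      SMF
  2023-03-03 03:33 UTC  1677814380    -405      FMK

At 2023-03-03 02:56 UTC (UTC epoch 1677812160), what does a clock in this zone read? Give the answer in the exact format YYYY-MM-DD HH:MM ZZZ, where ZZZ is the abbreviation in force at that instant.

Query: 2023-03-03 02:56 UTC
Rule 2/3 (SMF, -07:45): 2022-08-30 14:15 UTC ≤ query < 2023-03-03 03:33 UTC
2·60 + 56 - 465 = -289 min
-289 = -1·1440 + 1151; 1151 = 19·60 + 11 → 19:11, 2023-03-03 - 1 day = 2023-03-02
→ 2023-03-02 19:11 SMF

2023-03-02 19:11 SMF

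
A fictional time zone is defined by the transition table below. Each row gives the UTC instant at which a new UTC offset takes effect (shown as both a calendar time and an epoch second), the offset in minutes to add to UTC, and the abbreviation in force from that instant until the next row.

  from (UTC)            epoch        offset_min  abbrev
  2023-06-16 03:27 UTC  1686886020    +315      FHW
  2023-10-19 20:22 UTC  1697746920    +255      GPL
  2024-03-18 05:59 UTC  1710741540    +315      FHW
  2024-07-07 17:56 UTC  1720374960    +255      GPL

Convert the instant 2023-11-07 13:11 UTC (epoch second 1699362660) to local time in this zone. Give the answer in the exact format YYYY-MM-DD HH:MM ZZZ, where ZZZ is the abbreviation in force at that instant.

2023-11-07 17:26 GPL

Query: 2023-11-07 13:11 UTC
Rule 2/4 (GPL, +04:15): 2023-10-19 20:22 UTC ≤ query < 2024-03-18 05:59 UTC
13·60 + 11 + 255 = 1046 min
1046 = 0·1440 + 1046; 1046 = 17·60 + 26 → 17:26, same day
→ 2023-11-07 17:26 GPL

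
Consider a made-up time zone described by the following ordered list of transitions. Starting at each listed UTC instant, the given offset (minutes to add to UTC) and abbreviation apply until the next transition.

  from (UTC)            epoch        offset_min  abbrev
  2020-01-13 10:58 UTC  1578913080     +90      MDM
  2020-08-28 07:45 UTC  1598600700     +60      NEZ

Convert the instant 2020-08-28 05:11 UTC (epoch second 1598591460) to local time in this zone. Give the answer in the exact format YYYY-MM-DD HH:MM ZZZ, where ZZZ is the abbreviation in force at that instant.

2020-08-28 06:41 MDM

Query: 2020-08-28 05:11 UTC
Rule 1/2 (MDM, +01:30): 2020-01-13 10:58 UTC ≤ query < 2020-08-28 07:45 UTC
5·60 + 11 + 90 = 401 min
401 = 0·1440 + 401; 401 = 6·60 + 41 → 06:41, same day
→ 2020-08-28 06:41 MDM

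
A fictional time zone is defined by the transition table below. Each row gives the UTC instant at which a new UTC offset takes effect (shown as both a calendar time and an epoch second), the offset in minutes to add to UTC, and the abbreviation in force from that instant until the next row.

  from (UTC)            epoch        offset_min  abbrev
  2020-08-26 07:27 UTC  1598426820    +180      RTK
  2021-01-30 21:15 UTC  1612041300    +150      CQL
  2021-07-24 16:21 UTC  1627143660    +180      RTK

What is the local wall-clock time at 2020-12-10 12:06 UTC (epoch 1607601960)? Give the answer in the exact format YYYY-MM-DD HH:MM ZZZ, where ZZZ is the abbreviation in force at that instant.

2020-12-10 15:06 RTK

Query: 2020-12-10 12:06 UTC
Rule 1/3 (RTK, +03:00): 2020-08-26 07:27 UTC ≤ query < 2021-01-30 21:15 UTC
12·60 + 6 + 180 = 906 min
906 = 0·1440 + 906; 906 = 15·60 + 6 → 15:06, same day
→ 2020-12-10 15:06 RTK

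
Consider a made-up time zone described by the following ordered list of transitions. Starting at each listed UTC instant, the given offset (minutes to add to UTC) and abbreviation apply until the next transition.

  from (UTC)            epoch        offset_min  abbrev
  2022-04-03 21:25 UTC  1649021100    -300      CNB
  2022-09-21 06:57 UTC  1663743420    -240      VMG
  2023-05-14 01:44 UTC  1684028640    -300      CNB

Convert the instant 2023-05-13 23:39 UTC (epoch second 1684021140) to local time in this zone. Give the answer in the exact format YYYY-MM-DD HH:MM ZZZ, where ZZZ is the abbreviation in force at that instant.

Query: 2023-05-13 23:39 UTC
Rule 2/3 (VMG, -04:00): 2022-09-21 06:57 UTC ≤ query < 2023-05-14 01:44 UTC
23·60 + 39 - 240 = 1179 min
1179 = 0·1440 + 1179; 1179 = 19·60 + 39 → 19:39, same day
→ 2023-05-13 19:39 VMG

2023-05-13 19:39 VMG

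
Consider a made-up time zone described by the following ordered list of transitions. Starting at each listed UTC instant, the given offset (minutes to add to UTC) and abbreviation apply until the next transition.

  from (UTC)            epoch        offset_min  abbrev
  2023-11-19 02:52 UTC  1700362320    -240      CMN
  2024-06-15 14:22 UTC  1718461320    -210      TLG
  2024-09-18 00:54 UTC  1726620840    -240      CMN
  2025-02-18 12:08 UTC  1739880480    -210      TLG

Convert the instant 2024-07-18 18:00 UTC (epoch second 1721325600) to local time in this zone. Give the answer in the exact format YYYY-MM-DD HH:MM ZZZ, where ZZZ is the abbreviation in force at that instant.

2024-07-18 14:30 TLG

Query: 2024-07-18 18:00 UTC
Rule 2/4 (TLG, -03:30): 2024-06-15 14:22 UTC ≤ query < 2024-09-18 00:54 UTC
18·60 + 0 - 210 = 870 min
870 = 0·1440 + 870; 870 = 14·60 + 30 → 14:30, same day
→ 2024-07-18 14:30 TLG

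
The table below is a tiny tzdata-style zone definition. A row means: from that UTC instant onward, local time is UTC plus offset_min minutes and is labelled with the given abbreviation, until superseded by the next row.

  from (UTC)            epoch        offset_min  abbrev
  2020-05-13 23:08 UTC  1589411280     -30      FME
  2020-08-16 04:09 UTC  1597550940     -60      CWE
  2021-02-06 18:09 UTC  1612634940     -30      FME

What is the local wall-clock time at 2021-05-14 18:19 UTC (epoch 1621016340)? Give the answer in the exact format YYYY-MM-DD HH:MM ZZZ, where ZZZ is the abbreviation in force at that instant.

2021-05-14 17:49 FME

Query: 2021-05-14 18:19 UTC
Rule 3/3 (FME, -00:30): 2021-02-06 18:09 UTC ≤ query < +∞
18·60 + 19 - 30 = 1069 min
1069 = 0·1440 + 1069; 1069 = 17·60 + 49 → 17:49, same day
→ 2021-05-14 17:49 FME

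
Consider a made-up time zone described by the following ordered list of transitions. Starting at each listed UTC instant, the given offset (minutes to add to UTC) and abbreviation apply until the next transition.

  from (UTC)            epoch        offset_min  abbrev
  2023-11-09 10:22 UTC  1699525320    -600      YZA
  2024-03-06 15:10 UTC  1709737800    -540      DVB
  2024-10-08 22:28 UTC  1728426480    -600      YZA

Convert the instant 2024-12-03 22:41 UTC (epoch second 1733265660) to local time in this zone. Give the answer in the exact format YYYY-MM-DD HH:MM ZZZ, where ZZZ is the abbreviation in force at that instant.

2024-12-03 12:41 YZA

Query: 2024-12-03 22:41 UTC
Rule 3/3 (YZA, -10:00): 2024-10-08 22:28 UTC ≤ query < +∞
22·60 + 41 - 600 = 761 min
761 = 0·1440 + 761; 761 = 12·60 + 41 → 12:41, same day
→ 2024-12-03 12:41 YZA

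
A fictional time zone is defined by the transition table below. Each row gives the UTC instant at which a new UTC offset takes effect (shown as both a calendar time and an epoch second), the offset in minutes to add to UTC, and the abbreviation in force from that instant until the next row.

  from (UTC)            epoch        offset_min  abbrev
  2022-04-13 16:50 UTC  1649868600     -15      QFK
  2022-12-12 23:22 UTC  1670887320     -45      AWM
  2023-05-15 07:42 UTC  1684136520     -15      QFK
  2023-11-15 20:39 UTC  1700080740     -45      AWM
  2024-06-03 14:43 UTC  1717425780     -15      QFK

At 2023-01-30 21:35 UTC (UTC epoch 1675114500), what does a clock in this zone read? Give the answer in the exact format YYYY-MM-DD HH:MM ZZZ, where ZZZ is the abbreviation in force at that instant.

Query: 2023-01-30 21:35 UTC
Rule 2/5 (AWM, -00:45): 2022-12-12 23:22 UTC ≤ query < 2023-05-15 07:42 UTC
21·60 + 35 - 45 = 1250 min
1250 = 0·1440 + 1250; 1250 = 20·60 + 50 → 20:50, same day
→ 2023-01-30 20:50 AWM

2023-01-30 20:50 AWM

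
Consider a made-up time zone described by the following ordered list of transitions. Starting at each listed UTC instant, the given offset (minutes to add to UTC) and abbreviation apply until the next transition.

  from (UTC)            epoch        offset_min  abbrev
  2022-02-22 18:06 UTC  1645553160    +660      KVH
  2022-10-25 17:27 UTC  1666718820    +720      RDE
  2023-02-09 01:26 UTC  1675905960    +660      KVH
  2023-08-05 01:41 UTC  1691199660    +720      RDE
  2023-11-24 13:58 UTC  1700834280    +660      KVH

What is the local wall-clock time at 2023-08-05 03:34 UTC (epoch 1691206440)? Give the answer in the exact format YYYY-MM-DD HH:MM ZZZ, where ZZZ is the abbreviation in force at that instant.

Query: 2023-08-05 03:34 UTC
Rule 4/5 (RDE, +12:00): 2023-08-05 01:41 UTC ≤ query < 2023-11-24 13:58 UTC
3·60 + 34 + 720 = 934 min
934 = 0·1440 + 934; 934 = 15·60 + 34 → 15:34, same day
→ 2023-08-05 15:34 RDE

2023-08-05 15:34 RDE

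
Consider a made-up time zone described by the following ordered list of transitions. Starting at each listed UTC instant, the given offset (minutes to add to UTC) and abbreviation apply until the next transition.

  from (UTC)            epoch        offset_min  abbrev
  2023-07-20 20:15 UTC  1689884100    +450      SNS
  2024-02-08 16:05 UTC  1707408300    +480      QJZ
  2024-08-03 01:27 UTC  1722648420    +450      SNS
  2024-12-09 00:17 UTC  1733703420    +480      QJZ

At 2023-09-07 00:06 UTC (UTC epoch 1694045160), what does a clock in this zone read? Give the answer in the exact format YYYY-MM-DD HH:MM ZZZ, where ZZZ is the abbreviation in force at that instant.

2023-09-07 07:36 SNS

Query: 2023-09-07 00:06 UTC
Rule 1/4 (SNS, +07:30): 2023-07-20 20:15 UTC ≤ query < 2024-02-08 16:05 UTC
0·60 + 6 + 450 = 456 min
456 = 0·1440 + 456; 456 = 7·60 + 36 → 07:36, same day
→ 2023-09-07 07:36 SNS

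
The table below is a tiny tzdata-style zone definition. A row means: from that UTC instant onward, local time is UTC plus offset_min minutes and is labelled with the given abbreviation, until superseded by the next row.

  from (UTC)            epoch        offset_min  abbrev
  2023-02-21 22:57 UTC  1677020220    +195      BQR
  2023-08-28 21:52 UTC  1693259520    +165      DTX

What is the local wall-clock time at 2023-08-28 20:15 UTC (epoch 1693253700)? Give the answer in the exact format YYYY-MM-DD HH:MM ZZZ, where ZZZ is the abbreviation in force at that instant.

2023-08-28 23:30 BQR

Query: 2023-08-28 20:15 UTC
Rule 1/2 (BQR, +03:15): 2023-02-21 22:57 UTC ≤ query < 2023-08-28 21:52 UTC
20·60 + 15 + 195 = 1410 min
1410 = 0·1440 + 1410; 1410 = 23·60 + 30 → 23:30, same day
→ 2023-08-28 23:30 BQR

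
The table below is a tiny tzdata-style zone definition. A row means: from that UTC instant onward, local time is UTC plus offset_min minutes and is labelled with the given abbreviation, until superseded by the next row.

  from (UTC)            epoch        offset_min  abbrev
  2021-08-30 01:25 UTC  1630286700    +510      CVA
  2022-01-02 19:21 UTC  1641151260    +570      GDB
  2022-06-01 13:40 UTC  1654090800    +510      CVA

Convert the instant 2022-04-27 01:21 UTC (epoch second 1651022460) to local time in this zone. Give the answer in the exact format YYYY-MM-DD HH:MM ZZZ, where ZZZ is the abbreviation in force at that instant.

Query: 2022-04-27 01:21 UTC
Rule 2/3 (GDB, +09:30): 2022-01-02 19:21 UTC ≤ query < 2022-06-01 13:40 UTC
1·60 + 21 + 570 = 651 min
651 = 0·1440 + 651; 651 = 10·60 + 51 → 10:51, same day
→ 2022-04-27 10:51 GDB

2022-04-27 10:51 GDB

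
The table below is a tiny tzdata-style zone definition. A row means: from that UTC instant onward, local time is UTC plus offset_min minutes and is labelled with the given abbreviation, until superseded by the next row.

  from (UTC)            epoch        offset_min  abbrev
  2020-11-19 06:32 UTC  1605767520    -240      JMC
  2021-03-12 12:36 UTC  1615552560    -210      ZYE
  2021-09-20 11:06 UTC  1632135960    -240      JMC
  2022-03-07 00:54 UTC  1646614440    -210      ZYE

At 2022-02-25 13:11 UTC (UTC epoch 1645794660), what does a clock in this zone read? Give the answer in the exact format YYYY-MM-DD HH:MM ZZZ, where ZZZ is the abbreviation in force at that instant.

Query: 2022-02-25 13:11 UTC
Rule 3/4 (JMC, -04:00): 2021-09-20 11:06 UTC ≤ query < 2022-03-07 00:54 UTC
13·60 + 11 - 240 = 551 min
551 = 0·1440 + 551; 551 = 9·60 + 11 → 09:11, same day
→ 2022-02-25 09:11 JMC

2022-02-25 09:11 JMC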